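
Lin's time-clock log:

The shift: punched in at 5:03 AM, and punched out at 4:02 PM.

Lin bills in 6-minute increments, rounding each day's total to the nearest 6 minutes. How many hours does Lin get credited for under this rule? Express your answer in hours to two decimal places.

11.00 hours

The shift: 5:03 AM–4:02 PM = 10 h 59 min → rounds to 11 h 0 min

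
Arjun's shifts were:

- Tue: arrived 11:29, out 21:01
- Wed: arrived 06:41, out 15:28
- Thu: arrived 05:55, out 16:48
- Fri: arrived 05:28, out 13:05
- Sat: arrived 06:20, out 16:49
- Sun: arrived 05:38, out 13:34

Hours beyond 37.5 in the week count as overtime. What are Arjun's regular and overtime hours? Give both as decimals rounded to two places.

Tue: 11:29–21:01 = 9 h 32 min
Wed: 06:41–15:28 = 8 h 47 min
Thu: 05:55–16:48 = 10 h 53 min
Fri: 05:28–13:05 = 7 h 37 min
Sat: 06:20–16:49 = 10 h 29 min
Sun: 05:38–13:34 = 7 h 56 min
Total worked: 55 h 14 min = 55.23 h.
Threshold 37.5 h → overtime 17 h 44 min, regular 37 h 30 min.

Regular 37.50 hours, overtime 17.73 hours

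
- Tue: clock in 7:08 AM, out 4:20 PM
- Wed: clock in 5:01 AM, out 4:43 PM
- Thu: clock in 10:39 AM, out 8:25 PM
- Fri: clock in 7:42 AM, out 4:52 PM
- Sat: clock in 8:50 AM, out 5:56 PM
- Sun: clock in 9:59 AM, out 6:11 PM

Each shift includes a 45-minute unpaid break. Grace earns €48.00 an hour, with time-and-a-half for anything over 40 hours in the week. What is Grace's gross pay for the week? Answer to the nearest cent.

€2829.60

Tue: 7:08 AM–4:20 PM = 9 h 12 min; less 45 min break → 8 h 27 min
Wed: 5:01 AM–4:43 PM = 11 h 42 min; less 45 min break → 10 h 57 min
Thu: 10:39 AM–8:25 PM = 9 h 46 min; less 45 min break → 9 h 1 min
Fri: 7:42 AM–4:52 PM = 9 h 10 min; less 45 min break → 8 h 25 min
Sat: 8:50 AM–5:56 PM = 9 h 6 min; less 45 min break → 8 h 21 min
Sun: 9:59 AM–6:11 PM = 8 h 12 min; less 45 min break → 7 h 27 min
Total worked: 52 h 38 min = 3158 min.
Regular 40 h 0 min = 2400 min at €48.00/h; overtime 12 h 38 min = 758 min at €72.00/h.
Pay = (2400 × €48.00 + 758 × €72.00) ÷ 60 = €2829.60.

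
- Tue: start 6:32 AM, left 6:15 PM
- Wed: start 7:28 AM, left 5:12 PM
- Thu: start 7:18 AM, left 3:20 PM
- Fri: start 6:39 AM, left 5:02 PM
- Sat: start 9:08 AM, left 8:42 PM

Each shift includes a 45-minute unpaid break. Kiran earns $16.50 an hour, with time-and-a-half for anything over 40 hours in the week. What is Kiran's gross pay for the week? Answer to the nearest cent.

$850.16

Tue: 6:32 AM–6:15 PM = 11 h 43 min; less 45 min break → 10 h 58 min
Wed: 7:28 AM–5:12 PM = 9 h 44 min; less 45 min break → 8 h 59 min
Thu: 7:18 AM–3:20 PM = 8 h 2 min; less 45 min break → 7 h 17 min
Fri: 6:39 AM–5:02 PM = 10 h 23 min; less 45 min break → 9 h 38 min
Sat: 9:08 AM–8:42 PM = 11 h 34 min; less 45 min break → 10 h 49 min
Total worked: 47 h 41 min = 2861 min.
Regular 40 h 0 min = 2400 min at $16.50/h; overtime 7 h 41 min = 461 min at $24.75/h.
Pay = (2400 × $16.50 + 461 × $24.75) ÷ 60 = $850.16.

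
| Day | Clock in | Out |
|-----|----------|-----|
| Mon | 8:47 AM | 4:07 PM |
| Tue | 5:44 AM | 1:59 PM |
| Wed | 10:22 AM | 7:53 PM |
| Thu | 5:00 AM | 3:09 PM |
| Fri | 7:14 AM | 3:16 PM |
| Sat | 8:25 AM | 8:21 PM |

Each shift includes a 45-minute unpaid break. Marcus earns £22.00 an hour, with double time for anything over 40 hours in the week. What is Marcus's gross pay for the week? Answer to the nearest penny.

£1351.53

Mon: 8:47 AM–4:07 PM = 7 h 20 min; less 45 min break → 6 h 35 min
Tue: 5:44 AM–1:59 PM = 8 h 15 min; less 45 min break → 7 h 30 min
Wed: 10:22 AM–7:53 PM = 9 h 31 min; less 45 min break → 8 h 46 min
Thu: 5:00 AM–3:09 PM = 10 h 9 min; less 45 min break → 9 h 24 min
Fri: 7:14 AM–3:16 PM = 8 h 2 min; less 45 min break → 7 h 17 min
Sat: 8:25 AM–8:21 PM = 11 h 56 min; less 45 min break → 11 h 11 min
Total worked: 50 h 43 min = 3043 min.
Regular 40 h 0 min = 2400 min at £22.00/h; overtime 10 h 43 min = 643 min at £44.00/h.
Pay = (2400 × £22.00 + 643 × £44.00) ÷ 60 = £1351.53.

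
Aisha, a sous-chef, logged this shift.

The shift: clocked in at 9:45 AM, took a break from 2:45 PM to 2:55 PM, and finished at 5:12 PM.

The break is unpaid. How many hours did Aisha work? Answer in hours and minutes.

The shift: 9:45 AM–5:12 PM = 7 h 27 min; less 10 min break → 7 h 17 min

7 h 17 min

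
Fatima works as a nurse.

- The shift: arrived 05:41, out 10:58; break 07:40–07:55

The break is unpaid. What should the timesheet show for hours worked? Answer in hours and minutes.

The shift: 05:41–10:58 = 5 h 17 min; less 15 min break → 5 h 2 min

5 h 2 min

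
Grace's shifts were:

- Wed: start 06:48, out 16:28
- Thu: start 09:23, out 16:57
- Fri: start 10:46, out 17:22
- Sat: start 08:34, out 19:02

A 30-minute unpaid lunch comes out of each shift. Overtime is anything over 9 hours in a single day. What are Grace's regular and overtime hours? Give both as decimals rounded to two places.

Regular 31.17 hours, overtime 1.13 hours

Wed: 06:48–16:28 = 9 h 40 min; less 30 min break → 9 h 10 min
Thu: 09:23–16:57 = 7 h 34 min; less 30 min break → 7 h 4 min
Fri: 10:46–17:22 = 6 h 36 min; less 30 min break → 6 h 6 min
Sat: 08:34–19:02 = 10 h 28 min; less 30 min break → 9 h 58 min
Wed reg 9 h 0 min / OT 0 h 10 min; Thu reg 7 h 4 min / OT 0 h 0 min; Fri reg 6 h 6 min / OT 0 h 0 min; Sat reg 9 h 0 min / OT 0 h 58 min.
Totals: regular 31 h 10 min, overtime 1 h 8 min.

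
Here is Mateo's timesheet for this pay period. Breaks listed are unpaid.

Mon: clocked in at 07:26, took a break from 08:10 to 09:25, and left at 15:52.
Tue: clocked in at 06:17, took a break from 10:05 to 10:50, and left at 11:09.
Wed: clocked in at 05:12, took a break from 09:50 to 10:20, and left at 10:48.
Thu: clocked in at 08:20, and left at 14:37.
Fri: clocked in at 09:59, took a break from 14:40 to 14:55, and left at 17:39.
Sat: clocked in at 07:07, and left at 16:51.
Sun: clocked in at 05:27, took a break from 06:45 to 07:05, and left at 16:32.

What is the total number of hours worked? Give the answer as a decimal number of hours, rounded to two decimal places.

50.58 hours

Mon: 07:26–15:52 = 8 h 26 min; less 75 min break → 7 h 11 min
Tue: 06:17–11:09 = 4 h 52 min; less 45 min break → 4 h 7 min
Wed: 05:12–10:48 = 5 h 36 min; less 30 min break → 5 h 6 min
Thu: 08:20–14:37 = 6 h 17 min
Fri: 09:59–17:39 = 7 h 40 min; less 15 min break → 7 h 25 min
Sat: 07:07–16:51 = 9 h 44 min
Sun: 05:27–16:32 = 11 h 5 min; less 20 min break → 10 h 45 min
Total: 7 h 11 min + 4 h 7 min + 5 h 6 min + 6 h 17 min + 7 h 25 min + 9 h 44 min + 10 h 45 min = 50 h 35 min.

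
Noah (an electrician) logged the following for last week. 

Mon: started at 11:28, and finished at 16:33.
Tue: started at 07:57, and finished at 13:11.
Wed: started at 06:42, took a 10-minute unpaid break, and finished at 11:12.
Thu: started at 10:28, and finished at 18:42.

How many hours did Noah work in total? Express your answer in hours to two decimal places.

22.88 hours

Mon: 11:28–16:33 = 5 h 5 min
Tue: 07:57–13:11 = 5 h 14 min
Wed: 06:42–11:12 = 4 h 30 min; less 10 min break → 4 h 20 min
Thu: 10:28–18:42 = 8 h 14 min
Total: 5 h 5 min + 5 h 14 min + 4 h 20 min + 8 h 14 min = 22 h 53 min.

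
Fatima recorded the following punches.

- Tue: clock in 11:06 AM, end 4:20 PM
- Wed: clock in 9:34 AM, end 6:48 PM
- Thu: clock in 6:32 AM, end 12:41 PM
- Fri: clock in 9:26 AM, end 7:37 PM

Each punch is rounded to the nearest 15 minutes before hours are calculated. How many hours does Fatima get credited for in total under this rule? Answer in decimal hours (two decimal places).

30.75 hours

Tue: in 11:06 AM→11:00 AM, out 4:20 PM→4:15 PM; 5 h 15 min
Wed: in 9:34 AM→9:30 AM, out 6:48 PM→6:45 PM; 9 h 15 min
Thu: in 6:32 AM→6:30 AM, out 12:41 PM→12:45 PM; 6 h 15 min
Fri: in 9:26 AM→9:30 AM, out 7:37 PM→7:30 PM; 10 h 0 min
Total credited: 30 h 45 min.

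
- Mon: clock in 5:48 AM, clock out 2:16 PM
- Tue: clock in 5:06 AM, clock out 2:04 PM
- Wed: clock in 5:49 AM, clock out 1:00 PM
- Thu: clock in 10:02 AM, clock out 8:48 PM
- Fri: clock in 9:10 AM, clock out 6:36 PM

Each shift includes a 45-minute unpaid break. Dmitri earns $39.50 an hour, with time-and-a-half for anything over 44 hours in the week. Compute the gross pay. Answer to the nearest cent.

Mon: 5:48 AM–2:16 PM = 8 h 28 min; less 45 min break → 7 h 43 min
Tue: 5:06 AM–2:04 PM = 8 h 58 min; less 45 min break → 8 h 13 min
Wed: 5:49 AM–1:00 PM = 7 h 11 min; less 45 min break → 6 h 26 min
Thu: 10:02 AM–8:48 PM = 10 h 46 min; less 45 min break → 10 h 1 min
Fri: 9:10 AM–6:36 PM = 9 h 26 min; less 45 min break → 8 h 41 min
Total worked: 41 h 4 min = 2464 min.
Regular 41 h 4 min = 2464 min at $39.50/h; overtime 0 h 0 min = 0 min at $59.25/h.
Pay = (2464 × $39.50 + 0 × $59.25) ÷ 60 = $1622.13.

$1622.13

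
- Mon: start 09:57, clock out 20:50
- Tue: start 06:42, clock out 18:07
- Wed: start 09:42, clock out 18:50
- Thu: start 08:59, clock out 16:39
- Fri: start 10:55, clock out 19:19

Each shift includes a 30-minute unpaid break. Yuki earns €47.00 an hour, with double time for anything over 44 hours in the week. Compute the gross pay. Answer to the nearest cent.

Mon: 09:57–20:50 = 10 h 53 min; less 30 min break → 10 h 23 min
Tue: 06:42–18:07 = 11 h 25 min; less 30 min break → 10 h 55 min
Wed: 09:42–18:50 = 9 h 8 min; less 30 min break → 8 h 38 min
Thu: 08:59–16:39 = 7 h 40 min; less 30 min break → 7 h 10 min
Fri: 10:55–19:19 = 8 h 24 min; less 30 min break → 7 h 54 min
Total worked: 45 h 0 min = 2700 min.
Regular 44 h 0 min = 2640 min at €47.00/h; overtime 1 h 0 min = 60 min at €94.00/h.
Pay = (2640 × €47.00 + 60 × €94.00) ÷ 60 = €2162.00.

€2162.00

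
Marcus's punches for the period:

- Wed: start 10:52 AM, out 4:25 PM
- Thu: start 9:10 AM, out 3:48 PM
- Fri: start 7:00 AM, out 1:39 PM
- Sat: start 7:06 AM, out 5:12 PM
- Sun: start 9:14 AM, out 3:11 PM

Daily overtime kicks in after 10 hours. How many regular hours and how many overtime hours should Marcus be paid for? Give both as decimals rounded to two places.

Wed: 10:52 AM–4:25 PM = 5 h 33 min
Thu: 9:10 AM–3:48 PM = 6 h 38 min
Fri: 7:00 AM–1:39 PM = 6 h 39 min
Sat: 7:06 AM–5:12 PM = 10 h 6 min
Sun: 9:14 AM–3:11 PM = 5 h 57 min
Wed reg 5 h 33 min / OT 0 h 0 min; Thu reg 6 h 38 min / OT 0 h 0 min; Fri reg 6 h 39 min / OT 0 h 0 min; Sat reg 10 h 0 min / OT 0 h 6 min; Sun reg 5 h 57 min / OT 0 h 0 min.
Totals: regular 34 h 47 min, overtime 0 h 6 min.

Regular 34.78 hours, overtime 0.10 hours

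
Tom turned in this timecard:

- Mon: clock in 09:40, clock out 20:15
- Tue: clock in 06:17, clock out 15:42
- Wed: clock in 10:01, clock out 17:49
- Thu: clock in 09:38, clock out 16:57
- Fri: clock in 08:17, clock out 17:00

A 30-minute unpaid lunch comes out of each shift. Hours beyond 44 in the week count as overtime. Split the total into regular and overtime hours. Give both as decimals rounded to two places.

Mon: 09:40–20:15 = 10 h 35 min; less 30 min break → 10 h 5 min
Tue: 06:17–15:42 = 9 h 25 min; less 30 min break → 8 h 55 min
Wed: 10:01–17:49 = 7 h 48 min; less 30 min break → 7 h 18 min
Thu: 09:38–16:57 = 7 h 19 min; less 30 min break → 6 h 49 min
Fri: 08:17–17:00 = 8 h 43 min; less 30 min break → 8 h 13 min
Total worked: 41 h 20 min = 41.33 h.
Threshold 44 h → overtime 0 h 0 min, regular 41 h 20 min.

Regular 41.33 hours, overtime 0.00 hours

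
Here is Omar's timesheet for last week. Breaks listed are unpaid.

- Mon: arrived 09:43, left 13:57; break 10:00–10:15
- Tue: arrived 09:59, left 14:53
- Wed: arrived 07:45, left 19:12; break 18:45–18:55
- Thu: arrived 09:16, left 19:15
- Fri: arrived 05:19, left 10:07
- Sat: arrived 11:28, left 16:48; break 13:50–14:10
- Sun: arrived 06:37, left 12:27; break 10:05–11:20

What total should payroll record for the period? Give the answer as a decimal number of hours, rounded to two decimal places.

Mon: 09:43–13:57 = 4 h 14 min; less 15 min break → 3 h 59 min
Tue: 09:59–14:53 = 4 h 54 min
Wed: 07:45–19:12 = 11 h 27 min; less 10 min break → 11 h 17 min
Thu: 09:16–19:15 = 9 h 59 min
Fri: 05:19–10:07 = 4 h 48 min
Sat: 11:28–16:48 = 5 h 20 min; less 20 min break → 5 h 0 min
Sun: 06:37–12:27 = 5 h 50 min; less 75 min break → 4 h 35 min
Total: 3 h 59 min + 4 h 54 min + 11 h 17 min + 9 h 59 min + 4 h 48 min + 5 h 0 min + 4 h 35 min = 44 h 32 min.

44.53 hours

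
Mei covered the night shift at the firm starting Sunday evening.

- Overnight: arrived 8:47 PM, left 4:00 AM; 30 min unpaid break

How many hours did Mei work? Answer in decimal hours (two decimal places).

6.72 hours

Overnight: 8:47 PM → midnight = 3 h 13 min; midnight → 4:00 AM = 4 h 0 min; span 7 h 13 min; less 30 min break → 6 h 43 min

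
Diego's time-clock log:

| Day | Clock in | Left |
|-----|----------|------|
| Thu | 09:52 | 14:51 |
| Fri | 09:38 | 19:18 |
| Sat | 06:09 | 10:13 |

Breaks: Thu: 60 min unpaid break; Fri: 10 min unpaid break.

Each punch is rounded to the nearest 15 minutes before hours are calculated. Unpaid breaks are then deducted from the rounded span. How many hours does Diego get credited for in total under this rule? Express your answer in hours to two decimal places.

Thu: in 09:52→09:45, out 14:51→14:45; 5 h 0 min − 60 min = 4 h 0 min
Fri: in 09:38→09:45, out 19:18→19:15; 9 h 30 min − 10 min = 9 h 20 min
Sat: in 06:09→06:15, out 10:13→10:15; 4 h 0 min
Total credited: 17 h 20 min.

17.33 hours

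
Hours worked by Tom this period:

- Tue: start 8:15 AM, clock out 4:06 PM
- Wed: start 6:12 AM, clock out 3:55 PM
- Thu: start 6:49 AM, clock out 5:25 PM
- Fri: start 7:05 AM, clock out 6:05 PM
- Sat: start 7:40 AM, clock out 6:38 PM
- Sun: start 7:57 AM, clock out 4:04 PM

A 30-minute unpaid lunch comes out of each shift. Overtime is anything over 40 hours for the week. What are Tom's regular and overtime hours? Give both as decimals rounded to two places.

Tue: 8:15 AM–4:06 PM = 7 h 51 min; less 30 min break → 7 h 21 min
Wed: 6:12 AM–3:55 PM = 9 h 43 min; less 30 min break → 9 h 13 min
Thu: 6:49 AM–5:25 PM = 10 h 36 min; less 30 min break → 10 h 6 min
Fri: 7:05 AM–6:05 PM = 11 h 0 min; less 30 min break → 10 h 30 min
Sat: 7:40 AM–6:38 PM = 10 h 58 min; less 30 min break → 10 h 28 min
Sun: 7:57 AM–4:04 PM = 8 h 7 min; less 30 min break → 7 h 37 min
Total worked: 55 h 15 min = 55.25 h.
Threshold 40 h → overtime 15 h 15 min, regular 40 h 0 min.

Regular 40.00 hours, overtime 15.25 hours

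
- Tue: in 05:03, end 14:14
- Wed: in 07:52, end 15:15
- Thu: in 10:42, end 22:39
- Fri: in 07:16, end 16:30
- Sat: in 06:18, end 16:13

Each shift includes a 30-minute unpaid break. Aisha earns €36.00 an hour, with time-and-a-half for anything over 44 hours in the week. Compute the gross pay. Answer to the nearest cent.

€1647.00

Tue: 05:03–14:14 = 9 h 11 min; less 30 min break → 8 h 41 min
Wed: 07:52–15:15 = 7 h 23 min; less 30 min break → 6 h 53 min
Thu: 10:42–22:39 = 11 h 57 min; less 30 min break → 11 h 27 min
Fri: 07:16–16:30 = 9 h 14 min; less 30 min break → 8 h 44 min
Sat: 06:18–16:13 = 9 h 55 min; less 30 min break → 9 h 25 min
Total worked: 45 h 10 min = 2710 min.
Regular 44 h 0 min = 2640 min at €36.00/h; overtime 1 h 10 min = 70 min at €54.00/h.
Pay = (2640 × €36.00 + 70 × €54.00) ÷ 60 = €1647.00.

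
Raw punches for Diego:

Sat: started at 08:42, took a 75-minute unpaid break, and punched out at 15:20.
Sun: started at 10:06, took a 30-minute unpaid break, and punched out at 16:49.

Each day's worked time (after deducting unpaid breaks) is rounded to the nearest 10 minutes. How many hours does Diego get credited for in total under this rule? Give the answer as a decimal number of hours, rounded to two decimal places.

Sat: 08:42–15:20 = 6 h 38 min − 75 min = 5 h 23 min → rounds to 5 h 20 min
Sun: 10:06–16:49 = 6 h 43 min − 30 min = 6 h 13 min → rounds to 6 h 10 min
Total credited: 11 h 30 min.

11.50 hours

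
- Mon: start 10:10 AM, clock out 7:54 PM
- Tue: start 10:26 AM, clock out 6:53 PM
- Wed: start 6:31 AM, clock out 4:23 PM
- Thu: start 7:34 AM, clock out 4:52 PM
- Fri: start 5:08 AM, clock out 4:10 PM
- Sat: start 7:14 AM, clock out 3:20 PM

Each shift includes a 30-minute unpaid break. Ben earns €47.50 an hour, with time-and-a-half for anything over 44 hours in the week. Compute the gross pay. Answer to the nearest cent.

€2765.69

Mon: 10:10 AM–7:54 PM = 9 h 44 min; less 30 min break → 9 h 14 min
Tue: 10:26 AM–6:53 PM = 8 h 27 min; less 30 min break → 7 h 57 min
Wed: 6:31 AM–4:23 PM = 9 h 52 min; less 30 min break → 9 h 22 min
Thu: 7:34 AM–4:52 PM = 9 h 18 min; less 30 min break → 8 h 48 min
Fri: 5:08 AM–4:10 PM = 11 h 2 min; less 30 min break → 10 h 32 min
Sat: 7:14 AM–3:20 PM = 8 h 6 min; less 30 min break → 7 h 36 min
Total worked: 53 h 29 min = 3209 min.
Regular 44 h 0 min = 2640 min at €47.50/h; overtime 9 h 29 min = 569 min at €71.25/h.
Pay = (2640 × €47.50 + 569 × €71.25) ÷ 60 = €2765.69.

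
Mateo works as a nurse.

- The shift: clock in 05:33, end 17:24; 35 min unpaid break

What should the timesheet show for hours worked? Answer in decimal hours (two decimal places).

The shift: 05:33–17:24 = 11 h 51 min; less 35 min break → 11 h 16 min

11.27 hours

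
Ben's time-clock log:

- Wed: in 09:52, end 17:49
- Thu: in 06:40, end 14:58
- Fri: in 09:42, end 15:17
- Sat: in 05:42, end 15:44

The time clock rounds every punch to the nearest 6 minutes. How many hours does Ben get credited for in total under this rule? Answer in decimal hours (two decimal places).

Wed: in 09:52→09:54, out 17:49→17:48; 7 h 54 min
Thu: in 06:40→06:42, out 14:58→15:00; 8 h 18 min
Fri: in 09:42→09:42, out 15:17→15:18; 5 h 36 min
Sat: in 05:42→05:42, out 15:44→15:42; 10 h 0 min
Total credited: 31 h 48 min.

31.80 hours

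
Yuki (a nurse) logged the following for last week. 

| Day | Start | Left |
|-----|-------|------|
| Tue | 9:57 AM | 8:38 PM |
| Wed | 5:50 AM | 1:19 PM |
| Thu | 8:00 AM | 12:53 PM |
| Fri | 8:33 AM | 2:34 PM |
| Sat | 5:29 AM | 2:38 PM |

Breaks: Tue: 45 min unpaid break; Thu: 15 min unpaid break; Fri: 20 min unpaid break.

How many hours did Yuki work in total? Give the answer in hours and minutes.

36 h 53 min

Tue: 9:57 AM–8:38 PM = 10 h 41 min; less 45 min break → 9 h 56 min
Wed: 5:50 AM–1:19 PM = 7 h 29 min
Thu: 8:00 AM–12:53 PM = 4 h 53 min; less 15 min break → 4 h 38 min
Fri: 8:33 AM–2:34 PM = 6 h 1 min; less 20 min break → 5 h 41 min
Sat: 5:29 AM–2:38 PM = 9 h 9 min
Total: 9 h 56 min + 7 h 29 min + 4 h 38 min + 5 h 41 min + 9 h 9 min = 36 h 53 min.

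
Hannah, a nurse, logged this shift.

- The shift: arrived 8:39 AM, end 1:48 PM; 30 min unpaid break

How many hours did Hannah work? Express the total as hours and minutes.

4 h 39 min

The shift: 8:39 AM–1:48 PM = 5 h 9 min; less 30 min break → 4 h 39 min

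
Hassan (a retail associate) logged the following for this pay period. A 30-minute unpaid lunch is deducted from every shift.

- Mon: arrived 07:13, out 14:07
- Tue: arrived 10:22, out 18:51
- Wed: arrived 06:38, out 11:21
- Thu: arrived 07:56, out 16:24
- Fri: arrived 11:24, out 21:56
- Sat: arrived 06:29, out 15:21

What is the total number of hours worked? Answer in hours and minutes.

44 h 58 min

Mon: 07:13–14:07 = 6 h 54 min; less 30 min break → 6 h 24 min
Tue: 10:22–18:51 = 8 h 29 min; less 30 min break → 7 h 59 min
Wed: 06:38–11:21 = 4 h 43 min; less 30 min break → 4 h 13 min
Thu: 07:56–16:24 = 8 h 28 min; less 30 min break → 7 h 58 min
Fri: 11:24–21:56 = 10 h 32 min; less 30 min break → 10 h 2 min
Sat: 06:29–15:21 = 8 h 52 min; less 30 min break → 8 h 22 min
Total: 6 h 24 min + 7 h 59 min + 4 h 13 min + 7 h 58 min + 10 h 2 min + 8 h 22 min = 44 h 58 min.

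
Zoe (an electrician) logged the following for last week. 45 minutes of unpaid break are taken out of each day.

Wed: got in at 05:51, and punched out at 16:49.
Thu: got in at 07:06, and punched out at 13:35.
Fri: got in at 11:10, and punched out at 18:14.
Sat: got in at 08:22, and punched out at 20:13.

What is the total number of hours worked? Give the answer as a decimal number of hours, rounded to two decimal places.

33.37 hours

Wed: 05:51–16:49 = 10 h 58 min; less 45 min break → 10 h 13 min
Thu: 07:06–13:35 = 6 h 29 min; less 45 min break → 5 h 44 min
Fri: 11:10–18:14 = 7 h 4 min; less 45 min break → 6 h 19 min
Sat: 08:22–20:13 = 11 h 51 min; less 45 min break → 11 h 6 min
Total: 10 h 13 min + 5 h 44 min + 6 h 19 min + 11 h 6 min = 33 h 22 min.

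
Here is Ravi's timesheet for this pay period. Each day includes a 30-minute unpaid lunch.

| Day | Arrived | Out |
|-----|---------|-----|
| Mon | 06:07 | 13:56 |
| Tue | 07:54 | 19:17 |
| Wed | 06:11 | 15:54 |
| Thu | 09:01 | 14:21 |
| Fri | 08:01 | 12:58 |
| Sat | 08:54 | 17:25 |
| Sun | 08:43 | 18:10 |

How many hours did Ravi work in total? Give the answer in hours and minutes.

Mon: 06:07–13:56 = 7 h 49 min; less 30 min break → 7 h 19 min
Tue: 07:54–19:17 = 11 h 23 min; less 30 min break → 10 h 53 min
Wed: 06:11–15:54 = 9 h 43 min; less 30 min break → 9 h 13 min
Thu: 09:01–14:21 = 5 h 20 min; less 30 min break → 4 h 50 min
Fri: 08:01–12:58 = 4 h 57 min; less 30 min break → 4 h 27 min
Sat: 08:54–17:25 = 8 h 31 min; less 30 min break → 8 h 1 min
Sun: 08:43–18:10 = 9 h 27 min; less 30 min break → 8 h 57 min
Total: 7 h 19 min + 10 h 53 min + 9 h 13 min + 4 h 50 min + 4 h 27 min + 8 h 1 min + 8 h 57 min = 53 h 40 min.

53 h 40 min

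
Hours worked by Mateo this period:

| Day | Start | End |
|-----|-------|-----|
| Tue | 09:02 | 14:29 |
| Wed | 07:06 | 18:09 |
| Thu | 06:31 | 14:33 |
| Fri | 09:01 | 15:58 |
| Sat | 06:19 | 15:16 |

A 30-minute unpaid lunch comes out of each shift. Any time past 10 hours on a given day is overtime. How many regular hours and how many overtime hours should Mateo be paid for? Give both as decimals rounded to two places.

Regular 37.38 hours, overtime 0.55 hours

Tue: 09:02–14:29 = 5 h 27 min; less 30 min break → 4 h 57 min
Wed: 07:06–18:09 = 11 h 3 min; less 30 min break → 10 h 33 min
Thu: 06:31–14:33 = 8 h 2 min; less 30 min break → 7 h 32 min
Fri: 09:01–15:58 = 6 h 57 min; less 30 min break → 6 h 27 min
Sat: 06:19–15:16 = 8 h 57 min; less 30 min break → 8 h 27 min
Tue reg 4 h 57 min / OT 0 h 0 min; Wed reg 10 h 0 min / OT 0 h 33 min; Thu reg 7 h 32 min / OT 0 h 0 min; Fri reg 6 h 27 min / OT 0 h 0 min; Sat reg 8 h 27 min / OT 0 h 0 min.
Totals: regular 37 h 23 min, overtime 0 h 33 min.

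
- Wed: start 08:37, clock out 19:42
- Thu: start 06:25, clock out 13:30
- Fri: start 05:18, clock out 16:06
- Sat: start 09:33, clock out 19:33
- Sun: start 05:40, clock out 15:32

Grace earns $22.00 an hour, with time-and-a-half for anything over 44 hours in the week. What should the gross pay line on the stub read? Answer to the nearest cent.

$1127.50

Wed: 08:37–19:42 = 11 h 5 min
Thu: 06:25–13:30 = 7 h 5 min
Fri: 05:18–16:06 = 10 h 48 min
Sat: 09:33–19:33 = 10 h 0 min
Sun: 05:40–15:32 = 9 h 52 min
Total worked: 48 h 50 min = 2930 min.
Regular 44 h 0 min = 2640 min at $22.00/h; overtime 4 h 50 min = 290 min at $33.00/h.
Pay = (2640 × $22.00 + 290 × $33.00) ÷ 60 = $1127.50.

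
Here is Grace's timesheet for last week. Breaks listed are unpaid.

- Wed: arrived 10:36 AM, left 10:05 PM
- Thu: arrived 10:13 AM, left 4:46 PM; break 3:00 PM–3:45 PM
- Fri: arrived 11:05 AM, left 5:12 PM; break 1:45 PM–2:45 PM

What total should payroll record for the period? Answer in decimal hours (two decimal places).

Wed: 10:36 AM–10:05 PM = 11 h 29 min
Thu: 10:13 AM–4:46 PM = 6 h 33 min; less 45 min break → 5 h 48 min
Fri: 11:05 AM–5:12 PM = 6 h 7 min; less 60 min break → 5 h 7 min
Total: 11 h 29 min + 5 h 48 min + 5 h 7 min = 22 h 24 min.

22.40 hours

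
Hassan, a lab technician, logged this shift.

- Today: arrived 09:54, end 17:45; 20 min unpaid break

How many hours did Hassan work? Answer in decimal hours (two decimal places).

7.52 hours

Today: 09:54–17:45 = 7 h 51 min; less 20 min break → 7 h 31 min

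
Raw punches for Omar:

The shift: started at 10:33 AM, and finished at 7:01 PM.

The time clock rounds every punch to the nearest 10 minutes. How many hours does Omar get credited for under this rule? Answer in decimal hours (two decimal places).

The shift: in 10:33 AM→10:30 AM, out 7:01 PM→7:00 PM; 8 h 30 min

8.50 hours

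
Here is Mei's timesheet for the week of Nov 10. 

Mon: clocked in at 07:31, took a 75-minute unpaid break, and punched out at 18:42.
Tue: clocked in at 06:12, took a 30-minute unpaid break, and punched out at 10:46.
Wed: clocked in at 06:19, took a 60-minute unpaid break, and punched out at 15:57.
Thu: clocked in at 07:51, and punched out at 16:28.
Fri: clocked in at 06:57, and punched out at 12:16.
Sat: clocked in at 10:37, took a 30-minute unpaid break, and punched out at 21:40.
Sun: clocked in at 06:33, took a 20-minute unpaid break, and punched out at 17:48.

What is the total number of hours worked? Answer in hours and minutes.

Mon: 07:31–18:42 = 11 h 11 min; less 75 min break → 9 h 56 min
Tue: 06:12–10:46 = 4 h 34 min; less 30 min break → 4 h 4 min
Wed: 06:19–15:57 = 9 h 38 min; less 60 min break → 8 h 38 min
Thu: 07:51–16:28 = 8 h 37 min
Fri: 06:57–12:16 = 5 h 19 min
Sat: 10:37–21:40 = 11 h 3 min; less 30 min break → 10 h 33 min
Sun: 06:33–17:48 = 11 h 15 min; less 20 min break → 10 h 55 min
Total: 9 h 56 min + 4 h 4 min + 8 h 38 min + 8 h 37 min + 5 h 19 min + 10 h 33 min + 10 h 55 min = 58 h 2 min.

58 h 2 min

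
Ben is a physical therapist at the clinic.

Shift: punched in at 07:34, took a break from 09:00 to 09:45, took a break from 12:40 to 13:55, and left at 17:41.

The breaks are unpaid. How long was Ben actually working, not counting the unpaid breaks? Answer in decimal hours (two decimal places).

Shift: 07:34–17:41 = 10 h 7 min; less 120 min break → 8 h 7 min

8.12 hours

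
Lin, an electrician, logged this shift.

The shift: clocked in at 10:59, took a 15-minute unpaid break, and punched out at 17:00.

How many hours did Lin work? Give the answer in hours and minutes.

5 h 46 min

The shift: 10:59–17:00 = 6 h 1 min; less 15 min break → 5 h 46 min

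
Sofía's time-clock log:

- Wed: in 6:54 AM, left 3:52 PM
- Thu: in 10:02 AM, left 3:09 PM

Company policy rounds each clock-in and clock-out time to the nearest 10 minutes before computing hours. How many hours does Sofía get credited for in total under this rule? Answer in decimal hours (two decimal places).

Wed: in 6:54 AM→6:50 AM, out 3:52 PM→3:50 PM; 9 h 0 min
Thu: in 10:02 AM→10:00 AM, out 3:09 PM→3:10 PM; 5 h 10 min
Total credited: 14 h 10 min.

14.17 hours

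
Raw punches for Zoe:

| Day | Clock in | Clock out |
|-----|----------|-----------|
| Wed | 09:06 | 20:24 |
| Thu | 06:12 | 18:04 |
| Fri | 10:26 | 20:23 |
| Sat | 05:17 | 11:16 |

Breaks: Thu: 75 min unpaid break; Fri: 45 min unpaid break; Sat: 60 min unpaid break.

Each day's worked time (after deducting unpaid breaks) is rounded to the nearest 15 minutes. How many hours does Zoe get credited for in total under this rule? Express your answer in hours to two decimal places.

Wed: 09:06–20:24 = 11 h 18 min → rounds to 11 h 15 min
Thu: 06:12–18:04 = 11 h 52 min − 75 min = 10 h 37 min → rounds to 10 h 30 min
Fri: 10:26–20:23 = 9 h 57 min − 45 min = 9 h 12 min → rounds to 9 h 15 min
Sat: 05:17–11:16 = 5 h 59 min − 60 min = 4 h 59 min → rounds to 5 h 0 min
Total credited: 36 h 0 min.

36.00 hours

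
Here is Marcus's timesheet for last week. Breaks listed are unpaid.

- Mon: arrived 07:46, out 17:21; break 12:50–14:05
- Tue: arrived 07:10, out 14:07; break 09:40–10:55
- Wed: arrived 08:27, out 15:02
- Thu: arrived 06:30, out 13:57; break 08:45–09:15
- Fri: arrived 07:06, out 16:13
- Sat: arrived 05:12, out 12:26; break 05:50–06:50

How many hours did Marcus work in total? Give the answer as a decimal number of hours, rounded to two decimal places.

Mon: 07:46–17:21 = 9 h 35 min; less 75 min break → 8 h 20 min
Tue: 07:10–14:07 = 6 h 57 min; less 75 min break → 5 h 42 min
Wed: 08:27–15:02 = 6 h 35 min
Thu: 06:30–13:57 = 7 h 27 min; less 30 min break → 6 h 57 min
Fri: 07:06–16:13 = 9 h 7 min
Sat: 05:12–12:26 = 7 h 14 min; less 60 min break → 6 h 14 min
Total: 8 h 20 min + 5 h 42 min + 6 h 35 min + 6 h 57 min + 9 h 7 min + 6 h 14 min = 42 h 55 min.

42.92 hours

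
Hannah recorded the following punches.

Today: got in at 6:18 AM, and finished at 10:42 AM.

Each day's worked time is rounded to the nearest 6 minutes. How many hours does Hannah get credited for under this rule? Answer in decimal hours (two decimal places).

4.40 hours

Today: 6:18 AM–10:42 AM = 4 h 24 min → rounds to 4 h 24 min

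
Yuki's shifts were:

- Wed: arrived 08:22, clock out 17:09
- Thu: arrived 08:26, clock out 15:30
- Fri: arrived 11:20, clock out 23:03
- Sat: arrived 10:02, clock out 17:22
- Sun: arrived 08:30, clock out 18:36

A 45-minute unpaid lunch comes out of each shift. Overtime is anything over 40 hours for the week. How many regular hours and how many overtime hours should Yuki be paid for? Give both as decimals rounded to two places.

Regular 40.00 hours, overtime 1.25 hours

Wed: 08:22–17:09 = 8 h 47 min; less 45 min break → 8 h 2 min
Thu: 08:26–15:30 = 7 h 4 min; less 45 min break → 6 h 19 min
Fri: 11:20–23:03 = 11 h 43 min; less 45 min break → 10 h 58 min
Sat: 10:02–17:22 = 7 h 20 min; less 45 min break → 6 h 35 min
Sun: 08:30–18:36 = 10 h 6 min; less 45 min break → 9 h 21 min
Total worked: 41 h 15 min = 41.25 h.
Threshold 40 h → overtime 1 h 15 min, regular 40 h 0 min.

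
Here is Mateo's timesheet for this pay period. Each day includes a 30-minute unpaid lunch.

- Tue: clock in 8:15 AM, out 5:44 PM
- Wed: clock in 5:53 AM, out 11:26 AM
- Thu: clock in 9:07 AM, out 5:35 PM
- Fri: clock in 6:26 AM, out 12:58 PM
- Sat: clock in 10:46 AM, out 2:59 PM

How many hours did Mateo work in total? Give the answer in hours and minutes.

Tue: 8:15 AM–5:44 PM = 9 h 29 min; less 30 min break → 8 h 59 min
Wed: 5:53 AM–11:26 AM = 5 h 33 min; less 30 min break → 5 h 3 min
Thu: 9:07 AM–5:35 PM = 8 h 28 min; less 30 min break → 7 h 58 min
Fri: 6:26 AM–12:58 PM = 6 h 32 min; less 30 min break → 6 h 2 min
Sat: 10:46 AM–2:59 PM = 4 h 13 min; less 30 min break → 3 h 43 min
Total: 8 h 59 min + 5 h 3 min + 7 h 58 min + 6 h 2 min + 3 h 43 min = 31 h 45 min.

31 h 45 min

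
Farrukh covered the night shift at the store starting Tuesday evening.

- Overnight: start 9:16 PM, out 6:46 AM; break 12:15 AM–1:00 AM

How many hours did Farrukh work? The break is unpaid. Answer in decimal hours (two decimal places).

Overnight: 9:16 PM → midnight = 2 h 44 min; midnight → 6:46 AM = 6 h 46 min; span 9 h 30 min; less 45 min break → 8 h 45 min

8.75 hours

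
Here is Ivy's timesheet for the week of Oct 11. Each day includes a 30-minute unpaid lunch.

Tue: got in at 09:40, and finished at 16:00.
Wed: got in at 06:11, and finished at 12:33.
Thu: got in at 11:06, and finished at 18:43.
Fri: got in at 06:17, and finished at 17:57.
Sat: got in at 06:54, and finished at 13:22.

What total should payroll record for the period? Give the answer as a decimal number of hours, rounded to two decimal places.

35.95 hours

Tue: 09:40–16:00 = 6 h 20 min; less 30 min break → 5 h 50 min
Wed: 06:11–12:33 = 6 h 22 min; less 30 min break → 5 h 52 min
Thu: 11:06–18:43 = 7 h 37 min; less 30 min break → 7 h 7 min
Fri: 06:17–17:57 = 11 h 40 min; less 30 min break → 11 h 10 min
Sat: 06:54–13:22 = 6 h 28 min; less 30 min break → 5 h 58 min
Total: 5 h 50 min + 5 h 52 min + 7 h 7 min + 11 h 10 min + 5 h 58 min = 35 h 57 min.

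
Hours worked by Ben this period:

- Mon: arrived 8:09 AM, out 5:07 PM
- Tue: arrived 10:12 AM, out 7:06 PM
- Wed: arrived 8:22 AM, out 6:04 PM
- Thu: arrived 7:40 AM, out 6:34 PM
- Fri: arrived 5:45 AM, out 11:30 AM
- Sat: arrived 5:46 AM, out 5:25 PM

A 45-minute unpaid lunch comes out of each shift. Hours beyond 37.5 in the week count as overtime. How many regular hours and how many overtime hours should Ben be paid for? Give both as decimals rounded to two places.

Mon: 8:09 AM–5:07 PM = 8 h 58 min; less 45 min break → 8 h 13 min
Tue: 10:12 AM–7:06 PM = 8 h 54 min; less 45 min break → 8 h 9 min
Wed: 8:22 AM–6:04 PM = 9 h 42 min; less 45 min break → 8 h 57 min
Thu: 7:40 AM–6:34 PM = 10 h 54 min; less 45 min break → 10 h 9 min
Fri: 5:45 AM–11:30 AM = 5 h 45 min; less 45 min break → 5 h 0 min
Sat: 5:46 AM–5:25 PM = 11 h 39 min; less 45 min break → 10 h 54 min
Total worked: 51 h 22 min = 51.37 h.
Threshold 37.5 h → overtime 13 h 52 min, regular 37 h 30 min.

Regular 37.50 hours, overtime 13.87 hours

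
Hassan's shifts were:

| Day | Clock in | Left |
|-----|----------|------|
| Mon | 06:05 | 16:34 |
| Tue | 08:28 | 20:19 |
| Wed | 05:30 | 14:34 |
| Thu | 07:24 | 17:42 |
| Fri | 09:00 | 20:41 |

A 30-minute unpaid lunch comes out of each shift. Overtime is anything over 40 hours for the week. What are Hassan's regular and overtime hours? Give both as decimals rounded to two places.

Mon: 06:05–16:34 = 10 h 29 min; less 30 min break → 9 h 59 min
Tue: 08:28–20:19 = 11 h 51 min; less 30 min break → 11 h 21 min
Wed: 05:30–14:34 = 9 h 4 min; less 30 min break → 8 h 34 min
Thu: 07:24–17:42 = 10 h 18 min; less 30 min break → 9 h 48 min
Fri: 09:00–20:41 = 11 h 41 min; less 30 min break → 11 h 11 min
Total worked: 50 h 53 min = 50.88 h.
Threshold 40 h → overtime 10 h 53 min, regular 40 h 0 min.

Regular 40.00 hours, overtime 10.88 hours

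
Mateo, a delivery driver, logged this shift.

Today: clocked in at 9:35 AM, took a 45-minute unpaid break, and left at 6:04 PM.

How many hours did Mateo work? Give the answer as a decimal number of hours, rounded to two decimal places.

Today: 9:35 AM–6:04 PM = 8 h 29 min; less 45 min break → 7 h 44 min

7.73 hours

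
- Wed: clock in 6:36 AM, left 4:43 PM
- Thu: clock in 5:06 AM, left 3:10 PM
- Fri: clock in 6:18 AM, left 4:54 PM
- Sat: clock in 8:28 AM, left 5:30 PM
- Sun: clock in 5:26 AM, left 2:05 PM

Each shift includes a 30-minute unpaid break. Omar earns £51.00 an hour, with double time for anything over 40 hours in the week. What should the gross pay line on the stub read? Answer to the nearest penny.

Wed: 6:36 AM–4:43 PM = 10 h 7 min; less 30 min break → 9 h 37 min
Thu: 5:06 AM–3:10 PM = 10 h 4 min; less 30 min break → 9 h 34 min
Fri: 6:18 AM–4:54 PM = 10 h 36 min; less 30 min break → 10 h 6 min
Sat: 8:28 AM–5:30 PM = 9 h 2 min; less 30 min break → 8 h 32 min
Sun: 5:26 AM–2:05 PM = 8 h 39 min; less 30 min break → 8 h 9 min
Total worked: 45 h 58 min = 2758 min.
Regular 40 h 0 min = 2400 min at £51.00/h; overtime 5 h 58 min = 358 min at £102.00/h.
Pay = (2400 × £51.00 + 358 × £102.00) ÷ 60 = £2648.60.

£2648.60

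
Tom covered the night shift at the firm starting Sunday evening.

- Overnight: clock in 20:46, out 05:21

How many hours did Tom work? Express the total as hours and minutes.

8 h 35 min

Overnight: 20:46 → midnight = 3 h 14 min; midnight → 05:21 = 5 h 21 min; span 8 h 35 min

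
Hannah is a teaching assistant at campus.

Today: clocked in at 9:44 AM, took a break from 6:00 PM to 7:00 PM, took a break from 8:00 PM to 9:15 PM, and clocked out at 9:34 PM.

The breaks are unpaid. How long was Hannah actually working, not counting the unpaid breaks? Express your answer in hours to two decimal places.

9.58 hours

Today: 9:44 AM–9:34 PM = 11 h 50 min; less 135 min break → 9 h 35 min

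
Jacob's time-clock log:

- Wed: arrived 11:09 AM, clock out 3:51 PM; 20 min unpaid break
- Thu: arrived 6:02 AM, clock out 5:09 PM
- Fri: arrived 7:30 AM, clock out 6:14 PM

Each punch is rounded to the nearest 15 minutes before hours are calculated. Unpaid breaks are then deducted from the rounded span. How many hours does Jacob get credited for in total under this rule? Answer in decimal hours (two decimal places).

Wed: in 11:09 AM→11:15 AM, out 3:51 PM→3:45 PM; 4 h 30 min − 20 min = 4 h 10 min
Thu: in 6:02 AM→6:00 AM, out 5:09 PM→5:15 PM; 11 h 15 min
Fri: in 7:30 AM→7:30 AM, out 6:14 PM→6:15 PM; 10 h 45 min
Total credited: 26 h 10 min.

26.17 hours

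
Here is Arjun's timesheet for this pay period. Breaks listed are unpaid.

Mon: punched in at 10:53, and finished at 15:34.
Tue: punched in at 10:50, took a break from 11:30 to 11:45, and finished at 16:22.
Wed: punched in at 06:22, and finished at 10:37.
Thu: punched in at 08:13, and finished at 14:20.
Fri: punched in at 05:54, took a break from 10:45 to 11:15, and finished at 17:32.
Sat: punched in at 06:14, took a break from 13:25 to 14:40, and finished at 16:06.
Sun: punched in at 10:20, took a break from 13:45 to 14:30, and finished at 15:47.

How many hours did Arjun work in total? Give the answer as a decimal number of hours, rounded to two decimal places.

44.78 hours

Mon: 10:53–15:34 = 4 h 41 min
Tue: 10:50–16:22 = 5 h 32 min; less 15 min break → 5 h 17 min
Wed: 06:22–10:37 = 4 h 15 min
Thu: 08:13–14:20 = 6 h 7 min
Fri: 05:54–17:32 = 11 h 38 min; less 30 min break → 11 h 8 min
Sat: 06:14–16:06 = 9 h 52 min; less 75 min break → 8 h 37 min
Sun: 10:20–15:47 = 5 h 27 min; less 45 min break → 4 h 42 min
Total: 4 h 41 min + 5 h 17 min + 4 h 15 min + 6 h 7 min + 11 h 8 min + 8 h 37 min + 4 h 42 min = 44 h 47 min.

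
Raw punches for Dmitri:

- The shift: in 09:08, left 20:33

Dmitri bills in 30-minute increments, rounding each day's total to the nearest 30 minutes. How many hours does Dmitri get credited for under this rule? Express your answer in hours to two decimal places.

11.50 hours

The shift: 09:08–20:33 = 11 h 25 min → rounds to 11 h 30 min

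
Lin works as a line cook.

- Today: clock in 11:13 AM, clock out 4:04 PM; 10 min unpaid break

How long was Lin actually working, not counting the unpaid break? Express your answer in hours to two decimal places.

Today: 11:13 AM–4:04 PM = 4 h 51 min; less 10 min break → 4 h 41 min

4.68 hours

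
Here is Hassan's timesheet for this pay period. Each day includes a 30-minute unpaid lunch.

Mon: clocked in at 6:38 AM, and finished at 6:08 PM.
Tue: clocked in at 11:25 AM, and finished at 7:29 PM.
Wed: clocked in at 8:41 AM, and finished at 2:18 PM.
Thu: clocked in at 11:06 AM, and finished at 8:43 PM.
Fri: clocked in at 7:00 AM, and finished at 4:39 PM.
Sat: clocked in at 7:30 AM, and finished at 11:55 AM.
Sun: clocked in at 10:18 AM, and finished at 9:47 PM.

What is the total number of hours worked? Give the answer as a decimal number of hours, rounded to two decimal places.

56.85 hours

Mon: 6:38 AM–6:08 PM = 11 h 30 min; less 30 min break → 11 h 0 min
Tue: 11:25 AM–7:29 PM = 8 h 4 min; less 30 min break → 7 h 34 min
Wed: 8:41 AM–2:18 PM = 5 h 37 min; less 30 min break → 5 h 7 min
Thu: 11:06 AM–8:43 PM = 9 h 37 min; less 30 min break → 9 h 7 min
Fri: 7:00 AM–4:39 PM = 9 h 39 min; less 30 min break → 9 h 9 min
Sat: 7:30 AM–11:55 AM = 4 h 25 min; less 30 min break → 3 h 55 min
Sun: 10:18 AM–9:47 PM = 11 h 29 min; less 30 min break → 10 h 59 min
Total: 11 h 0 min + 7 h 34 min + 5 h 7 min + 9 h 7 min + 9 h 9 min + 3 h 55 min + 10 h 59 min = 56 h 51 min.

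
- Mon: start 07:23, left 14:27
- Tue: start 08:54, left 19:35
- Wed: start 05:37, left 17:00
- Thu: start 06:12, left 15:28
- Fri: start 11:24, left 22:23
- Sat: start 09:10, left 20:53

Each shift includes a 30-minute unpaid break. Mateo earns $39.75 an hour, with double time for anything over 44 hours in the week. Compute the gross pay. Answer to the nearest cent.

$2869.95

Mon: 07:23–14:27 = 7 h 4 min; less 30 min break → 6 h 34 min
Tue: 08:54–19:35 = 10 h 41 min; less 30 min break → 10 h 11 min
Wed: 05:37–17:00 = 11 h 23 min; less 30 min break → 10 h 53 min
Thu: 06:12–15:28 = 9 h 16 min; less 30 min break → 8 h 46 min
Fri: 11:24–22:23 = 10 h 59 min; less 30 min break → 10 h 29 min
Sat: 09:10–20:53 = 11 h 43 min; less 30 min break → 11 h 13 min
Total worked: 58 h 6 min = 3486 min.
Regular 44 h 0 min = 2640 min at $39.75/h; overtime 14 h 6 min = 846 min at $79.50/h.
Pay = (2640 × $39.75 + 846 × $79.50) ÷ 60 = $2869.95.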